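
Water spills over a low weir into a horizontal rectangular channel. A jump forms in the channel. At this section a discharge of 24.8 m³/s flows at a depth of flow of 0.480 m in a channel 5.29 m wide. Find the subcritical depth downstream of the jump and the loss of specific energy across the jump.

y₂ = 2.82 m; ΔE = 2.38 m

q = Q/b = 24.8/5.29 = 4.69 m²/s; V₁ = q/y₁ = 9.77 m/s. Fr₁ = V₁/√(g·y₁) = 4.50.
Bélanger equation: y₂/y₁ = ½[√(1 + 8Fr₁²) − 1] = ½[√163.1 − 1] = 5.88.
y₂ = 5.88 × 0.480 = 2.82 m.
V₂ = q/y₂ = 4.69/2.82 = 1.66 m/s. E₁ = y₁ + V₁²/2g = 5.34 m; E₂ = y₂ + V₂²/2g = 2.97 m. ΔE = E₁ − E₂ = 2.38 m.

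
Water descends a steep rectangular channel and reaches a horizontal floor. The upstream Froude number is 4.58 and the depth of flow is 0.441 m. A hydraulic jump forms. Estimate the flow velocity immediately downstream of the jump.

V₂ = 1.59 m/s

Fr₁ = 4.58 (given).
Sequent-depth ratio: y₂/y₁ = ½[√(1 + 8Fr₁²) − 1] = ½[√168.8 − 1] = 6.00.
y₂ = 6.00 × 0.441 = 2.64 m.
V₁ = Fr₁·√(g·y₁) = 4.58×√(9.81×0.441) = 9.53 m/s; q = V₁·y₁ = 4.20 m²/s.
V₂ = q/y₂ = 4.20/2.64 = 1.59 m/s.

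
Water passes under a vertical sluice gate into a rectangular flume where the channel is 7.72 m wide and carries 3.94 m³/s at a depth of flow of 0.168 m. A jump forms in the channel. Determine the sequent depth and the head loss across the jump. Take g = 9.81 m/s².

q = Q/b = 3.94/7.72 = 0.510 m²/s; V₁ = q/y₁ = 3.04 m/s. Fr₁ = V₁/√(g·y₁) = 2.37.
Sequent-depth ratio: y₂/y₁ = ½[√(1 + 8Fr₁²) − 1] = ½[√45.80 − 1] = 2.88.
y₂ = 2.88 × 0.168 = 0.484 m.
V₂ = q/y₂ = 0.510/0.484 = 1.05 m/s. E₁ = y₁ + V₁²/2g = 0.638 m; E₂ = y₂ + V₂²/2g = 0.541 m. ΔE = E₁ − E₂ = 0.0973 m.

y₂ = 0.484 m; ΔE = 0.0973 m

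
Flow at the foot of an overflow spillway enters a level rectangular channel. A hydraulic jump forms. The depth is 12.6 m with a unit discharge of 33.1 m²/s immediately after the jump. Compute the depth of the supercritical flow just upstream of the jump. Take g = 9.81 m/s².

y₁ = 1.28 m

V₂ = q/y₂ = 33.1/12.6 = 2.63 m/s; Fr₂ = V₂/√(g·y₂) = 0.236.
From the momentum equation (using Fr₂), y₁/y₂ = ½[√(1 + 8Fr₂²) − 1] = ½[√1.447 − 1] = 0.101.
y₁ = 0.101 × 12.6 = 1.28 m.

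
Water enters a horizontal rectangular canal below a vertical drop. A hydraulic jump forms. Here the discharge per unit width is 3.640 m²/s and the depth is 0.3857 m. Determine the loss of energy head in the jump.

V₁ = q/y₁ = 3.640/0.3857 = 9.437 m/s. Fr₁ = V₁/√(g·y₁) = 9.437/√(9.81×0.3857) = 4.852.
By Bélanger, y₂/y₁ = ½[√(1 + 8Fr₁²) − 1] = ½[√189.31 − 1] = 6.380.
y₂ = 6.380 × 0.3857 = 2.461 m.
Head loss: ΔE = (y₂ − y₁)³/(4y₁y₂) = (2.461 − 0.3857)³/(4×0.3857×2.461) = 8.933/3.796 = 2.353 m.

ΔE = 2.353 m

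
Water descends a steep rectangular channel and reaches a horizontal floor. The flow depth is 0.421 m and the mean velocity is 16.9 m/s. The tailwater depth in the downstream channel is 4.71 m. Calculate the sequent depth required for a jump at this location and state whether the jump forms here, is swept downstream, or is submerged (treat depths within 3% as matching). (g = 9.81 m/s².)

Fr₁ = V₁/√(g·y₁) = 16.9/√(9.81×0.421) = 8.32.
By Bélanger, y₂/y₁ = ½[√(1 + 8Fr₁²) − 1] = ½[√554.2 − 1] = 11.3.
y₂ = 11.3 × 0.421 = 4.75 m.
Tailwater y_tw = 4.71 m: y_tw ≈ y₂, so the jump forms here.

y₂ = 4.75 m; the jump forms here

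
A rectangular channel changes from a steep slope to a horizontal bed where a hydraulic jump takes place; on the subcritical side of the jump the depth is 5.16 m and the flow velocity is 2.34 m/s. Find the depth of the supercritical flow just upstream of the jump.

Fr₂ = V₂/√(g·y₂) = 2.34/√(9.81×5.16) = 0.329.
From the momentum equation (using Fr₂), y₁/y₂ = ½[√(1 + 8Fr₂²) − 1] = ½[√1.865 − 1] = 0.183.
y₁ = 0.183 × 5.16 = 0.944 m.

y₁ = 0.944 m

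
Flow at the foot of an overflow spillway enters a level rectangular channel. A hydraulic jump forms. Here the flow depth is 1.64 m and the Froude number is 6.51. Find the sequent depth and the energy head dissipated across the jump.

y₂ = 14.3 m; ΔE = 21.6 m

Fr₁ = 6.51 (given).
Bélanger equation: y₂/y₁ = ½[√(1 + 8Fr₁²) − 1] = ½[√340.0 − 1] = 8.72.
y₂ = 8.72 × 1.64 = 14.3 m.
Head loss: ΔE = (y₂ − y₁)³/(4y₁y₂) = (14.3 − 1.64)³/(4×1.64×14.3) = 2030/93.8 = 21.6 m.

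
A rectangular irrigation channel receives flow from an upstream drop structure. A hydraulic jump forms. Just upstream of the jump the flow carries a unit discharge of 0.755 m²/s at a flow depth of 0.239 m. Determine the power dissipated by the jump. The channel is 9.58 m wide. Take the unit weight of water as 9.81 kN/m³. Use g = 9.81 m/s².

V₁ = q/y₁ = 0.755/0.239 = 3.16 m/s. Fr₁ = V₁/√(g·y₁) = 3.16/√(9.81×0.239) = 2.06.
By Bélanger, y₂/y₁ = ½[√(1 + 8Fr₁²) − 1] = ½[√35.05 − 1] = 2.46.
y₂ = 2.46 × 0.239 = 0.588 m.
Head loss: ΔE = (y₂ − y₁)³/(4y₁y₂) = (0.588 − 0.239)³/(4×0.239×0.588) = 0.0425/0.562 = 0.0756 m.
Q = q·b = 0.755 × 9.58 = 7.23 m³/s. P = γ·Q·ΔE = 9.81 × 7.23 × 0.0756 = 5.36 kW.

P = 5.36 kW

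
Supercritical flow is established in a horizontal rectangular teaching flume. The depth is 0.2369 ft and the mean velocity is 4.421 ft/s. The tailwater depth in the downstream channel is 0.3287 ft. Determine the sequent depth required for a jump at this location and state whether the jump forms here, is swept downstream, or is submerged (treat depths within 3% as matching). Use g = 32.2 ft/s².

Fr₁ = V₁/√(g·y₁) = 4.421/√(32.2×0.2369) = 1.601.
By Bélanger, y₂/y₁ = ½[√(1 + 8Fr₁²) − 1] = ½[√21.498 − 1] = 1.818.
y₂ = 1.818 × 0.2369 = 0.4308 ft.
Tailwater y_tw = 0.3287 ft: y_tw < y₂, so the jump is swept downstream.

y₂ = 0.4308 ft; the jump is swept downstream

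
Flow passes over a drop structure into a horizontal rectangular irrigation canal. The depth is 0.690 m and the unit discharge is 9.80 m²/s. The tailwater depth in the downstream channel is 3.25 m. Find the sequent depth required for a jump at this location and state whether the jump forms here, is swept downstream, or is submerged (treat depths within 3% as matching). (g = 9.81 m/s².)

y₂ = 4.99 m; the jump is swept downstream

V₁ = q/y₁ = 9.80/0.690 = 14.2 m/s. Fr₁ = V₁/√(g·y₁) = 14.2/√(9.81×0.690) = 5.46.
From the momentum equation for a rectangular channel, y₂/y₁ = ½[√(1 + 8Fr₁²) − 1] = ½[√239.4 − 1] = 7.24.
y₂ = 7.24 × 0.690 = 4.99 m.
Tailwater y_tw = 3.25 m: y_tw < y₂, so the jump is swept downstream.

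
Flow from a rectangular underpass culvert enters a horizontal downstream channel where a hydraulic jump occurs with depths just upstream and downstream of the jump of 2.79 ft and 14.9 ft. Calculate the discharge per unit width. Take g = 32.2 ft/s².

q = 109 ft²/s

For a rectangular channel the momentum equation gives q² = ½·g·y₁·y₂·(y₁ + y₂) = ½×32.2×2.79×14.9×17.7 = 11840.
q = √11840 = 109 ft²/s.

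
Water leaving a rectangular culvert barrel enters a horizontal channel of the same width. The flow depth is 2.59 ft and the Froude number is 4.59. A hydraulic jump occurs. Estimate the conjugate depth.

Fr₁ = 4.59 (given).
Bélanger equation: y₂/y₁ = ½[√(1 + 8Fr₁²) − 1] = ½[√169.5 − 1] = 6.01.
y₂ = 6.01 × 2.59 = 15.6 ft.

y₂ = 15.6 ft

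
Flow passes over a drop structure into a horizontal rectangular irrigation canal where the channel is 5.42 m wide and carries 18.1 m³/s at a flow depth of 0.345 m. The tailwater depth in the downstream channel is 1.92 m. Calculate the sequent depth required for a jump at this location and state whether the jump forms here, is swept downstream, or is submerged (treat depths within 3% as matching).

q = Q/b = 18.1/5.42 = 3.34 m²/s; V₁ = q/y₁ = 9.68 m/s. Fr₁ = V₁/√(g·y₁) = 5.26.
Bélanger equation: y₂/y₁ = ½[√(1 + 8Fr₁²) − 1] = ½[√222.5 − 1] = 6.96.
y₂ = 6.96 × 0.345 = 2.40 m.
Tailwater y_tw = 1.92 m: y_tw < y₂, so the jump is swept downstream.

y₂ = 2.40 m; the jump is swept downstream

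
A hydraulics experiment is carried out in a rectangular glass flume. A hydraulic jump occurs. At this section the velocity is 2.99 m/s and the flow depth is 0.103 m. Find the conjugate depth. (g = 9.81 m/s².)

Fr₁ = V₁/√(g·y₁) = 2.99/√(9.81×0.103) = 2.97.
Sequent-depth ratio: y₂/y₁ = ½[√(1 + 8Fr₁²) − 1] = ½[√71.78 − 1] = 3.74.
y₂ = 3.74 × 0.103 = 0.385 m.

y₂ = 0.385 m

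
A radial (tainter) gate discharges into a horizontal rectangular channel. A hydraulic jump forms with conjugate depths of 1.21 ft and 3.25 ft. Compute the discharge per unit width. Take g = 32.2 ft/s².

q = 16.8 ft²/s

For a rectangular channel the momentum equation gives q² = ½·g·y₁·y₂·(y₁ + y₂) = ½×32.2×1.21×3.25×4.46 = 282.
q = √282 = 16.8 ft²/s.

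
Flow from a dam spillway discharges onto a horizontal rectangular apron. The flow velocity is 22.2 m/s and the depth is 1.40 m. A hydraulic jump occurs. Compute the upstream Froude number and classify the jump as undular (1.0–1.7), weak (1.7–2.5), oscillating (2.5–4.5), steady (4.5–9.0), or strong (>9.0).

Fr₁ = 5.99; steady jump

Fr₁ = V₁/√(g·y₁) = 22.2/√(9.81×1.40) = 5.99.
Fr₁ = 5.99 lies in the steady range.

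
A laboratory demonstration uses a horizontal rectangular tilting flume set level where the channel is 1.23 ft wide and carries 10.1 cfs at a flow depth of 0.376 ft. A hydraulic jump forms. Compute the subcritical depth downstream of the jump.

y₂ = 3.15 ft

q = Q/b = 10.1/1.23 = 8.21 ft²/s; V₁ = q/y₁ = 21.8 ft/s. Fr₁ = V₁/√(g·y₁) = 6.28.
By Bélanger, y₂/y₁ = ½[√(1 + 8Fr₁²) − 1] = ½[√316.1 − 1] = 8.39.
y₂ = 8.39 × 0.376 = 3.15 ft.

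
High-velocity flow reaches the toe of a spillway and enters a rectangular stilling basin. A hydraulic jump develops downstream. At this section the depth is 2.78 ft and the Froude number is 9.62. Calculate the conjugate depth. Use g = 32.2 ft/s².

Fr₁ = 9.62 (given).
From the momentum equation for a rectangular channel, y₂/y₁ = ½[√(1 + 8Fr₁²) − 1] = ½[√741.4 − 1] = 13.1.
y₂ = 13.1 × 2.78 = 36.5 ft.

y₂ = 36.5 ft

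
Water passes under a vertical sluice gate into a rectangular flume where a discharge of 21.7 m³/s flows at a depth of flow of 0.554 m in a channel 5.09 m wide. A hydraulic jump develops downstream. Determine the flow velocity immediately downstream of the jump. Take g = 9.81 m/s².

q = Q/b = 21.7/5.09 = 4.26 m²/s; V₁ = q/y₁ = 7.70 m/s. Fr₁ = V₁/√(g·y₁) = 3.30.
By Bélanger, y₂/y₁ = ½[√(1 + 8Fr₁²) − 1] = ½[√88.17 − 1] = 4.19.
y₂ = 4.19 × 0.554 = 2.32 m.
V₂ = q/y₂ = 4.26/2.32 = 1.83 m/s.

V₂ = 1.83 m/s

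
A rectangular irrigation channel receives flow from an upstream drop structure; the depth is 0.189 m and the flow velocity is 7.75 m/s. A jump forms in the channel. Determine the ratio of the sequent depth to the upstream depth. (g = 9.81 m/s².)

Fr₁ = V₁/√(g·y₁) = 7.75/√(9.81×0.189) = 5.69.
From the momentum equation for a rectangular channel, y₂/y₁ = ½[√(1 + 8Fr₁²) − 1] = ½[√260.2 − 1] = 7.56.

y₂/y₁ = 7.56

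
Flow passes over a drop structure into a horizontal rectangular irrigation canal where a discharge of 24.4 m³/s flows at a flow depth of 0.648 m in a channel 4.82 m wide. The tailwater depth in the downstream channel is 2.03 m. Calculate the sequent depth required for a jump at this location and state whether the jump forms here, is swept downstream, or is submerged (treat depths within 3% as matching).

y₂ = 2.53 m; the jump is swept downstream

q = Q/b = 24.4/4.82 = 5.06 m²/s; V₁ = q/y₁ = 7.81 m/s. Fr₁ = V₁/√(g·y₁) = 3.10.
From the momentum equation for a rectangular channel, y₂/y₁ = ½[√(1 + 8Fr₁²) − 1] = ½[√77.80 − 1] = 3.91.
y₂ = 3.91 × 0.648 = 2.53 m.
Tailwater y_tw = 2.03 m: y_tw < y₂, so the jump is swept downstream.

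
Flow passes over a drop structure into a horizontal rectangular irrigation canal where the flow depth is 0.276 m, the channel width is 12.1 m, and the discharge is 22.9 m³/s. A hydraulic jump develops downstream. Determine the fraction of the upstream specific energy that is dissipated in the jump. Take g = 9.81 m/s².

q = Q/b = 22.9/12.1 = 1.89 m²/s; V₁ = q/y₁ = 6.86 m/s. Fr₁ = V₁/√(g·y₁) = 4.17.
From the momentum equation for a rectangular channel, y₂/y₁ = ½[√(1 + 8Fr₁²) − 1] = ½[√139.9 − 1] = 5.41.
y₂ = 5.41 × 0.276 = 1.49 m.
E₁ = y₁ + V₁²/2g = 2.67 m. ΔE = (y₂ − y₁)³/(4y₁y₂) = 1.10 m. ΔE/E₁ = 1.10/2.67 = 0.410.

ΔE/E₁ = 0.410 (41.0%)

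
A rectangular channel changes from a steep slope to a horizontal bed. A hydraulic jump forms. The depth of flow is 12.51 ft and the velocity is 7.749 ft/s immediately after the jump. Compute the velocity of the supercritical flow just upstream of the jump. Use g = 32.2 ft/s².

Fr₂ = V₂/√(g·y₂) = 7.749/√(32.2×12.51) = 0.3861.
From the momentum equation (using Fr₂), y₁/y₂ = ½[√(1 + 8Fr₂²) − 1] = ½[√2.1925 − 1] = 0.2404.
y₁ = 0.2404 × 12.51 = 3.007 ft.
V₁ = q/y₁ = 96.94/3.007 = 32.24 ft/s.

V₁ = 32.24 ft/s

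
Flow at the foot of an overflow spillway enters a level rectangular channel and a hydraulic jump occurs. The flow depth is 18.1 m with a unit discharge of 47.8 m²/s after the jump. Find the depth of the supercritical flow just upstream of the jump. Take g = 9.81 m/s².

y₁ = 1.32 m

V₂ = q/y₂ = 47.8/18.1 = 2.64 m/s; Fr₂ = V₂/√(g·y₂) = 0.198.
Applying the sequent-depth relation in reverse, y₁/y₂ = ½[√(1 + 8Fr₂²) − 1] = ½[√1.314 − 1] = 0.0732.
y₁ = 0.0732 × 18.1 = 1.32 m.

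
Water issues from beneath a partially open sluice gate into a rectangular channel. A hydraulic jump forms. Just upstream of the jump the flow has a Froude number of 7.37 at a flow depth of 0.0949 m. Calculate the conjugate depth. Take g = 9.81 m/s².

Fr₁ = 7.37 (given).
From the momentum equation for a rectangular channel, y₂/y₁ = ½[√(1 + 8Fr₁²) − 1] = ½[√435.5 − 1] = 9.93.
y₂ = 9.93 × 0.0949 = 0.943 m.

y₂ = 0.943 m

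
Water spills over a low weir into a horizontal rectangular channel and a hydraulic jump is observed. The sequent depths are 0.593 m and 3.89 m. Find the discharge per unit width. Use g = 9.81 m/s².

q = 7.12 m²/s

For a rectangular channel the momentum equation gives q² = ½·g·y₁·y₂·(y₁ + y₂) = ½×9.81×0.593×3.89×4.48 = 50.7.
q = √50.7 = 7.12 m²/s.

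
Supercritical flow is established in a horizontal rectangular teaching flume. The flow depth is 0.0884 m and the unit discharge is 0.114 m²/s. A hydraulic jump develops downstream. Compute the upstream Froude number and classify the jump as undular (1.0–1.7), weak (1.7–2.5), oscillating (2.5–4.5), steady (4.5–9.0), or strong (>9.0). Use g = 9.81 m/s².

Fr₁ = 1.38; undular jump

V₁ = q/y₁ = 0.114/0.0884 = 1.29 m/s. Fr₁ = V₁/√(g·y₁) = 1.29/√(9.81×0.0884) = 1.38.
Fr₁ = 1.38 lies in the undular range.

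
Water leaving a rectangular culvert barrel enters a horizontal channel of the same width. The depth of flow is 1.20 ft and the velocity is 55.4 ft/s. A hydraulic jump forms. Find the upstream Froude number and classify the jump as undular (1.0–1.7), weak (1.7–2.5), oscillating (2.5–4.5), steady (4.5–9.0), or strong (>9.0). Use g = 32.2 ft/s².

Fr₁ = V₁/√(g·y₁) = 55.4/√(32.2×1.20) = 8.91.
Fr₁ = 8.91 lies in the steady range.

Fr₁ = 8.91; steady jump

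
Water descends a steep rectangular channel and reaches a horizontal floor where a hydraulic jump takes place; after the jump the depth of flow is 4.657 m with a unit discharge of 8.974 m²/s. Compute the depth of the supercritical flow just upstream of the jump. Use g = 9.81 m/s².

y₁ = 0.6627 m

V₂ = q/y₂ = 8.974/4.657 = 1.927 m/s; Fr₂ = V₂/√(g·y₂) = 0.2851.
From the momentum equation (using Fr₂), y₁/y₂ = ½[√(1 + 8Fr₂²) − 1] = ½[√1.6502 − 1] = 0.1423.
y₁ = 0.1423 × 4.657 = 0.6627 m.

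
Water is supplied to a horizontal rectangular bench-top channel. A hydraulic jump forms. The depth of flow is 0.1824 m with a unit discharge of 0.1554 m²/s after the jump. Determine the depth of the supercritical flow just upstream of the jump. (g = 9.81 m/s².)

V₂ = q/y₂ = 0.1554/0.1824 = 0.8520 m/s; Fr₂ = V₂/√(g·y₂) = 0.6369.
Applying the sequent-depth relation in reverse, y₁/y₂ = ½[√(1 + 8Fr₂²) − 1] = ½[√4.2453 − 1] = 0.5302.
y₁ = 0.5302 × 0.1824 = 0.09671 m.

y₁ = 0.09671 m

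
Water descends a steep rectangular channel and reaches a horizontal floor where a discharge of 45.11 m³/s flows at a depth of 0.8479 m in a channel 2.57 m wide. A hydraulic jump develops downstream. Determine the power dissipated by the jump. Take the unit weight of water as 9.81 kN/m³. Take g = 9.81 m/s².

P = 6312 kW

q = Q/b = 45.11/2.57 = 17.55 m²/s; V₁ = q/y₁ = 20.70 m/s. Fr₁ = V₁/√(g·y₁) = 7.178.
Bélanger equation: y₂/y₁ = ½[√(1 + 8Fr₁²) − 1] = ½[√413.16 − 1] = 9.663.
y₂ = 9.663 × 0.8479 = 8.193 m.
V₂ = q/y₂ = 17.55/8.193 = 2.142 m/s. E₁ = y₁ + V₁²/2g = 22.69 m; E₂ = y₂ + V₂²/2g = 8.427 m. ΔE = E₁ − E₂ = 14.26 m.
P = γ·Q·ΔE = 9.81 × 45.11 × 14.26 = 6312 kW.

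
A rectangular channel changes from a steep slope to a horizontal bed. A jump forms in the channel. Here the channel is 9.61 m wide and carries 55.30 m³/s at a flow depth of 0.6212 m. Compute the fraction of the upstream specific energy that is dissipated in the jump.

q = Q/b = 55.30/9.61 = 5.754 m²/s; V₁ = q/y₁ = 9.263 m/s. Fr₁ = V₁/√(g·y₁) = 3.752.
Bélanger equation: y₂/y₁ = ½[√(1 + 8Fr₁²) − 1] = ½[√113.65 − 1] = 4.830.
y₂ = 4.830 × 0.6212 = 3.001 m.
E₁ = y₁ + V₁²/2g = 4.995 m. ΔE = (y₂ − y₁)³/(4y₁y₂) = 1.807 m. ΔE/E₁ = 1.807/4.995 = 0.362.

ΔE/E₁ = 0.362 (36.2%)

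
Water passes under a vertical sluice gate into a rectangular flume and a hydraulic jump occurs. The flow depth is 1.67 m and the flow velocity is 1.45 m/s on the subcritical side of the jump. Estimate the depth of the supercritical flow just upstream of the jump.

y₁ = 0.354 m

Fr₂ = V₂/√(g·y₂) = 1.45/√(9.81×1.67) = 0.358.
Since the conjugate-depth ratio holds either way, y₁/y₂ = ½[√(1 + 8Fr₂²) − 1] = ½[√2.027 − 1] = 0.212.
y₁ = 0.212 × 1.67 = 0.354 m.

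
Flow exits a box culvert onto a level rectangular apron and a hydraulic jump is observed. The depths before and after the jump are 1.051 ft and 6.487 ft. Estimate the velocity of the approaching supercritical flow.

For a rectangular channel the momentum equation gives q² = ½·g·y₁·y₂·(y₁ + y₂) = ½×32.2×1.051×6.487×7.538 = 827.4.
q = √827.4 = 28.76 ft²/s.
V₁ = q/y₁ = 28.76/1.051 = 27.37 ft/s.

V₁ = 27.37 ft/s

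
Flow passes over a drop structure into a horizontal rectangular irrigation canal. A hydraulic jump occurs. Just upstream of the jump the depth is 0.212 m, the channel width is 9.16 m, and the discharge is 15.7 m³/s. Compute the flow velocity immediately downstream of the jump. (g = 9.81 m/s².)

q = Q/b = 15.7/9.16 = 1.71 m²/s; V₁ = q/y₁ = 8.08 m/s. Fr₁ = V₁/√(g·y₁) = 5.61.
By Bélanger, y₂/y₁ = ½[√(1 + 8Fr₁²) − 1] = ½[√252.4 − 1] = 7.44.
y₂ = 7.44 × 0.212 = 1.58 m.
V₂ = q/y₂ = 1.71/1.58 = 1.09 m/s.

V₂ = 1.09 m/s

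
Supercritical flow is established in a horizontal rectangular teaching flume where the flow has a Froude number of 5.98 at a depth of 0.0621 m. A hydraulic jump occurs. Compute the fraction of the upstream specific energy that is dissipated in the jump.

Fr₁ = 5.98 (given).
From the momentum equation for a rectangular channel, y₂/y₁ = ½[√(1 + 8Fr₁²) − 1] = ½[√287.1 − 1] = 7.97.
y₂ = 7.97 × 0.0621 = 0.495 m.
E₁ = y₁(1 + Fr₁²/2) = 0.0621×(1 + 5.98²/2) = 1.17 m. ΔE = (y₂ − y₁)³/(4y₁y₂) = 0.660 m. ΔE/E₁ = 0.660/1.17 = 0.563.

ΔE/E₁ = 0.563 (56.3%)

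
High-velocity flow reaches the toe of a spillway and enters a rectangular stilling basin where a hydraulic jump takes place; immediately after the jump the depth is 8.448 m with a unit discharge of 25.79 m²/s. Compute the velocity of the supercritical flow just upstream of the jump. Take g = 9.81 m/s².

V₂ = q/y₂ = 25.79/8.448 = 3.053 m/s; Fr₂ = V₂/√(g·y₂) = 0.3353.
The Bélanger relation is symmetric: y₁/y₂ = ½[√(1 + 8Fr₂²) − 1] = ½[√1.8996 − 1] = 0.1891.
y₁ = 0.1891 × 8.448 = 1.598 m.
V₁ = q/y₁ = 25.79/1.598 = 16.14 m/s.

V₁ = 16.14 m/s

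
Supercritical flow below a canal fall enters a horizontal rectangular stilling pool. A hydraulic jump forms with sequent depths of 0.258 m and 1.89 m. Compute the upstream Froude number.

For a rectangular channel the momentum equation gives q² = ½·g·y₁·y₂·(y₁ + y₂) = ½×9.81×0.258×1.89×2.15 = 5.14.
q = √5.14 = 2.27 m²/s.
V₁ = q/y₁ = 8.79 m/s; Fr₁ = V₁/√(g·y₁) = 5.52.

Fr₁ = 5.52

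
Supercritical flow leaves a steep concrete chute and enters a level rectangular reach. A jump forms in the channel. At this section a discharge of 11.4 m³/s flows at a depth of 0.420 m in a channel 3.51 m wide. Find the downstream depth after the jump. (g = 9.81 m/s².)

y₂ = 2.06 m

q = Q/b = 11.4/3.51 = 3.25 m²/s; V₁ = q/y₁ = 7.73 m/s. Fr₁ = V₁/√(g·y₁) = 3.81.
Bélanger equation: y₂/y₁ = ½[√(1 + 8Fr₁²) − 1] = ½[√117.1 − 1] = 4.91.
y₂ = 4.91 × 0.420 = 2.06 m.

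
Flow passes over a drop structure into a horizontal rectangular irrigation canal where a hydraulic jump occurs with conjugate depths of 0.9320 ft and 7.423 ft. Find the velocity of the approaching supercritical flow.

V₁ = 32.73 ft/s

For a rectangular channel the momentum equation gives q² = ½·g·y₁·y₂·(y₁ + y₂) = ½×32.2×0.9320×7.423×8.355 = 930.6.
q = √930.6 = 30.51 ft²/s.
V₁ = q/y₁ = 30.51/0.9320 = 32.73 ft/s.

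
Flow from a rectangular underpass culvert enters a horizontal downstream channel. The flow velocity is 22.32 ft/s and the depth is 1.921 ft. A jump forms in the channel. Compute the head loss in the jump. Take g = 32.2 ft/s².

ΔE = 2.232 ft

Fr₁ = V₁/√(g·y₁) = 22.32/√(32.2×1.921) = 2.838.
Bélanger equation: y₂/y₁ = ½[√(1 + 8Fr₁²) − 1] = ½[√65.431 − 1] = 3.544.
y₂ = 3.544 × 1.921 = 6.809 ft.
q = V₁·y₁ = 22.32 × 1.921 = 42.88 ft²/s. V₂ = q/y₂ = 42.88/6.809 = 6.297 ft/s. E₁ = y₁ + V₁²/2g = 9.657 ft; E₂ = y₂ + V₂²/2g = 7.425 ft. ΔE = E₁ − E₂ = 2.232 ft.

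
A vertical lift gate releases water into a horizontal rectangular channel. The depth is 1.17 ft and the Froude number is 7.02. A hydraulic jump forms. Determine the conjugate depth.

y₂ = 11.0 ft

Fr₁ = 7.02 (given).
By Bélanger, y₂/y₁ = ½[√(1 + 8Fr₁²) − 1] = ½[√395.2 − 1] = 9.44.
y₂ = 9.44 × 1.17 = 11.0 ft.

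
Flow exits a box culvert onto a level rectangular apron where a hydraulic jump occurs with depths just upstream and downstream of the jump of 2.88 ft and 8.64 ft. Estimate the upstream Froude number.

For a rectangular channel the momentum equation gives q² = ½·g·y₁·y₂·(y₁ + y₂) = ½×32.2×2.88×8.64×11.5 = 4615.
q = √4615 = 67.9 ft²/s.
V₁ = q/y₁ = 23.6 ft/s; Fr₁ = V₁/√(g·y₁) = 2.45.

Fr₁ = 2.45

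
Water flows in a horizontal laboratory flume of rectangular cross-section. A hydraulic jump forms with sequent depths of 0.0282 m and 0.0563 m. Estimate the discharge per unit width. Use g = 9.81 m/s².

q = 0.0257 m²/s

For a rectangular channel the momentum equation gives q² = ½·g·y₁·y₂·(y₁ + y₂) = ½×9.81×0.0282×0.0563×0.0845 = 0.000658.
q = √0.000658 = 0.0257 m²/s.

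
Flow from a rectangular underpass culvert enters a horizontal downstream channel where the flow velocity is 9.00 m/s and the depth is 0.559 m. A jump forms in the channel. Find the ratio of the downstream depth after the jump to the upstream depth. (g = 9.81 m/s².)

Fr₁ = V₁/√(g·y₁) = 9.00/√(9.81×0.559) = 3.84.
From the momentum equation for a rectangular channel, y₂/y₁ = ½[√(1 + 8Fr₁²) − 1] = ½[√119.2 − 1] = 4.96.

y₂/y₁ = 4.96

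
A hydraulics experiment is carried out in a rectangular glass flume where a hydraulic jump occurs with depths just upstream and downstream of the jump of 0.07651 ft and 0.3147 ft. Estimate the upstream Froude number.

Fr₁ = 3.243

For a rectangular channel the momentum equation gives q² = ½·g·y₁·y₂·(y₁ + y₂) = ½×32.2×0.07651×0.3147×0.3912 = 0.1517.
q = √0.1517 = 0.3894 ft²/s.
V₁ = q/y₁ = 5.090 ft/s; Fr₁ = V₁/√(g·y₁) = 3.243.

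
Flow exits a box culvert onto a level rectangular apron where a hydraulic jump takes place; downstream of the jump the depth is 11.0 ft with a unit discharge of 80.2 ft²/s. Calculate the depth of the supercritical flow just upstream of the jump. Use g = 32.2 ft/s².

y₁ = 2.66 ft

V₂ = q/y₂ = 80.2/11.0 = 7.29 ft/s; Fr₂ = V₂/√(g·y₂) = 0.387.
Since the conjugate-depth ratio holds either way, y₁/y₂ = ½[√(1 + 8Fr₂²) − 1] = ½[√2.201 − 1] = 0.242.
y₁ = 0.242 × 11.0 = 2.66 ft.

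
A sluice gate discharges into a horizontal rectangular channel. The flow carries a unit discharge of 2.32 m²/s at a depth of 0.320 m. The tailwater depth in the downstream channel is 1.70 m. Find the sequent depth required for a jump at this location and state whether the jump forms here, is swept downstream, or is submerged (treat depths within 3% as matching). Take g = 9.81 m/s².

V₁ = q/y₁ = 2.32/0.320 = 7.25 m/s. Fr₁ = V₁/√(g·y₁) = 7.25/√(9.81×0.320) = 4.09.
Sequent-depth ratio: y₂/y₁ = ½[√(1 + 8Fr₁²) − 1] = ½[√135.0 − 1] = 5.31.
y₂ = 5.31 × 0.320 = 1.70 m.
Tailwater y_tw = 1.70 m: y_tw ≈ y₂, so the jump forms here.

y₂ = 1.70 m; the jump forms here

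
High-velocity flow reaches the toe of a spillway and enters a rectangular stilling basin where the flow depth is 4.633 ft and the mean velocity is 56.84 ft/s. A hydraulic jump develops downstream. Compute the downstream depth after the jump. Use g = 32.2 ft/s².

Fr₁ = V₁/√(g·y₁) = 56.84/√(32.2×4.633) = 4.654.
Bélanger equation: y₂/y₁ = ½[√(1 + 8Fr₁²) − 1] = ½[√174.25 − 1] = 6.100.
y₂ = 6.100 × 4.633 = 28.26 ft.

y₂ = 28.26 ft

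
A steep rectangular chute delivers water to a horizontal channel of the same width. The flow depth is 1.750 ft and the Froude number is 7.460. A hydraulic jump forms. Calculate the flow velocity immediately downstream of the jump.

Fr₁ = 7.460 (given).
By Bélanger, y₂/y₁ = ½[√(1 + 8Fr₁²) − 1] = ½[√446.21 − 1] = 10.06.
y₂ = 10.06 × 1.750 = 17.61 ft.
V₁ = Fr₁·√(g·y₁) = 7.460×√(32.2×1.750) = 56.00 ft/s; q = V₁·y₁ = 98.00 ft²/s.
V₂ = q/y₂ = 98.00/17.61 = 5.566 ft/s.

V₂ = 5.566 ft/s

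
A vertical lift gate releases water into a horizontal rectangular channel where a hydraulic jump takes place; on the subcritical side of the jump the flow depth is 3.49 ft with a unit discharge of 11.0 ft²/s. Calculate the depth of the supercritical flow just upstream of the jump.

V₂ = q/y₂ = 11.0/3.49 = 3.15 ft/s; Fr₂ = V₂/√(g·y₂) = 0.297.
The Bélanger relation is symmetric: y₁/y₂ = ½[√(1 + 8Fr₂²) − 1] = ½[√1.707 − 1] = 0.153.
y₁ = 0.153 × 3.49 = 0.535 ft.

y₁ = 0.535 ft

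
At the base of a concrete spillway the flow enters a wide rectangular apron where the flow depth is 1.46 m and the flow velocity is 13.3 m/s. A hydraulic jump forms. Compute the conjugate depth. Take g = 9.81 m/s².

y₂ = 6.56 m

Fr₁ = V₁/√(g·y₁) = 13.3/√(9.81×1.46) = 3.51.
From the momentum equation for a rectangular channel, y₂/y₁ = ½[√(1 + 8Fr₁²) − 1] = ½[√99.80 − 1] = 4.50.
y₂ = 4.50 × 1.46 = 6.56 m.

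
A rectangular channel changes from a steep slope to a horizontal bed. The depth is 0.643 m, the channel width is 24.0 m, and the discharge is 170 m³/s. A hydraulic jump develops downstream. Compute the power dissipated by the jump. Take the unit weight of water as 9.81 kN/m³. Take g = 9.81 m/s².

q = Q/b = 170/24.0 = 7.08 m²/s; V₁ = q/y₁ = 11.0 m/s. Fr₁ = V₁/√(g·y₁) = 4.39.
Sequent-depth ratio: y₂/y₁ = ½[√(1 + 8Fr₁²) − 1] = ½[√154.9 − 1] = 5.72.
y₂ = 5.72 × 0.643 = 3.68 m.
Head loss: ΔE = (y₂ − y₁)³/(4y₁y₂) = (3.68 − 0.643)³/(4×0.643×3.68) = 28.0/9.46 = 2.96 m.
P = γ·Q·ΔE = 9.81 × 170 × 2.96 = 4935 kW.

P = 4935 kW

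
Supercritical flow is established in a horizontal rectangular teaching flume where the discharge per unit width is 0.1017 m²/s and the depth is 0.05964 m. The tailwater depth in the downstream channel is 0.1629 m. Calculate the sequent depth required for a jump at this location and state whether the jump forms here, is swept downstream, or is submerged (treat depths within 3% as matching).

V₁ = q/y₁ = 0.1017/0.05964 = 1.705 m/s. Fr₁ = V₁/√(g·y₁) = 1.705/√(9.81×0.05964) = 2.229.
Conjugate-depth relation: y₂/y₁ = ½[√(1 + 8Fr₁²) − 1] = ½[√40.760 − 1] = 2.692.
y₂ = 2.692 × 0.05964 = 0.1606 m.
Tailwater y_tw = 0.1629 m: y_tw ≈ y₂, so the jump forms here.

y₂ = 0.1606 m; the jump forms here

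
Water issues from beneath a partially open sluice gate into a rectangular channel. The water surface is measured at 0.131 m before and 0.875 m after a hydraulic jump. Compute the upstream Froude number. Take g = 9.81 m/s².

Fr₁ = 5.06

For a rectangular channel the momentum equation gives q² = ½·g·y₁·y₂·(y₁ + y₂) = ½×9.81×0.131×0.875×1.01 = 0.566.
q = √0.566 = 0.752 m²/s.
V₁ = q/y₁ = 5.74 m/s; Fr₁ = V₁/√(g·y₁) = 5.06.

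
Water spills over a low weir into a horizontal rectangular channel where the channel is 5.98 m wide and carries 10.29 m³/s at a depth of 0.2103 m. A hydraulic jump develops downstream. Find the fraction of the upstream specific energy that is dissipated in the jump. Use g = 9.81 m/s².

q = Q/b = 10.29/5.98 = 1.721 m²/s; V₁ = q/y₁ = 8.182 m/s. Fr₁ = V₁/√(g·y₁) = 5.697.
Bélanger equation: y₂/y₁ = ½[√(1 + 8Fr₁²) − 1] = ½[√260.62 − 1] = 7.572.
y₂ = 7.572 × 0.2103 = 1.592 m.
E₁ = y₁ + V₁²/2g = 3.623 m. ΔE = (y₂ − y₁)³/(4y₁y₂) = 1.971 m. ΔE/E₁ = 1.971/3.623 = 0.544.

ΔE/E₁ = 0.544 (54.4%)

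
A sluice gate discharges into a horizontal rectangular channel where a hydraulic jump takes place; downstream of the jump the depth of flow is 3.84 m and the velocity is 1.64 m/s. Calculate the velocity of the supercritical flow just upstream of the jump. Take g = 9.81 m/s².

Fr₂ = V₂/√(g·y₂) = 1.64/√(9.81×3.84) = 0.267.
From the momentum equation (using Fr₂), y₁/y₂ = ½[√(1 + 8Fr₂²) − 1] = ½[√1.571 − 1] = 0.127.
y₁ = 0.127 × 3.84 = 0.487 m.
V₁ = q/y₁ = 6.30/0.487 = 12.9 m/s.

V₁ = 12.9 m/s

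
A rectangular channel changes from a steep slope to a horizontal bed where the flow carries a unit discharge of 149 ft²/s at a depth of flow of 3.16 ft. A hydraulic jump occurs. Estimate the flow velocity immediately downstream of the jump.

V₁ = q/y₁ = 149/3.16 = 47.2 ft/s. Fr₁ = V₁/√(g·y₁) = 47.2/√(32.2×3.16) = 4.67.
Conjugate-depth relation: y₂/y₁ = ½[√(1 + 8Fr₁²) − 1] = ½[√175.8 − 1] = 6.13.
y₂ = 6.13 × 3.16 = 19.4 ft.
V₂ = q/y₂ = 149/19.4 = 7.69 ft/s.

V₂ = 7.69 ft/s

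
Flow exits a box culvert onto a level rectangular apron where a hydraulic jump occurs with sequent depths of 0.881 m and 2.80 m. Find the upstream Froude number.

Fr₁ = 2.58

For a rectangular channel the momentum equation gives q² = ½·g·y₁·y₂·(y₁ + y₂) = ½×9.81×0.881×2.80×3.68 = 44.5.
q = √44.5 = 6.67 m²/s.
V₁ = q/y₁ = 7.58 m/s; Fr₁ = V₁/√(g·y₁) = 2.58.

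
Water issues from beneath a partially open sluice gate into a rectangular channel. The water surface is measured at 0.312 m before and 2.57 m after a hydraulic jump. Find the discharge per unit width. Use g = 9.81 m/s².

For a rectangular channel the momentum equation gives q² = ½·g·y₁·y₂·(y₁ + y₂) = ½×9.81×0.312×2.57×2.88 = 11.3.
q = √11.3 = 3.37 m²/s.

q = 3.37 m²/s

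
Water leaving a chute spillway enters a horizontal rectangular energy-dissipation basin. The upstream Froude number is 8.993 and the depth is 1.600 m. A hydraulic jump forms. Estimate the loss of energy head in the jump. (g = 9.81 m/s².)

ΔE = 46.30 m

Fr₁ = 8.993 (given).
Sequent-depth ratio: y₂/y₁ = ½[√(1 + 8Fr₁²) − 1] = ½[√647.99 − 1] = 12.23.
y₂ = 12.23 × 1.600 = 19.56 m.
Head loss: ΔE = (y₂ − y₁)³/(4y₁y₂) = (19.56 − 1.600)³/(4×1.600×19.56) = 5798/125.2 = 46.30 m.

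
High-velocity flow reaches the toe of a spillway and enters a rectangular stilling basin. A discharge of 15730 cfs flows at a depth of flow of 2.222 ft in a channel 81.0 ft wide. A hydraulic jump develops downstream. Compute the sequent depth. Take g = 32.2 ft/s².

q = Q/b = 15730/81.0 = 194.2 ft²/s; V₁ = q/y₁ = 87.40 ft/s. Fr₁ = V₁/√(g·y₁) = 10.33.
From the momentum equation for a rectangular channel, y₂/y₁ = ½[√(1 + 8Fr₁²) − 1] = ½[√855.06 − 1] = 14.12.
y₂ = 14.12 × 2.222 = 31.38 ft.

y₂ = 31.38 ft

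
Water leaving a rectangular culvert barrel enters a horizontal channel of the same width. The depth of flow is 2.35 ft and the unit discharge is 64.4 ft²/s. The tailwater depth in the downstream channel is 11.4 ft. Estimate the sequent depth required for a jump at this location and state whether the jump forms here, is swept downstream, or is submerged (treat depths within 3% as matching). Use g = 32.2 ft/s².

y₂ = 9.36 ft; the jump is submerged

V₁ = q/y₁ = 64.4/2.35 = 27.4 ft/s. Fr₁ = V₁/√(g·y₁) = 27.4/√(32.2×2.35) = 3.15.
From the momentum equation for a rectangular channel, y₂/y₁ = ½[√(1 + 8Fr₁²) − 1] = ½[√80.40 − 1] = 3.98.
y₂ = 3.98 × 2.35 = 9.36 ft.
Tailwater y_tw = 11.4 ft: y_tw > y₂, so the jump is submerged.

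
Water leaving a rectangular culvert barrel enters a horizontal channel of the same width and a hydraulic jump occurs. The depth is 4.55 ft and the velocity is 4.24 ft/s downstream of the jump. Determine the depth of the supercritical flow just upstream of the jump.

y₁ = 0.928 ft

Fr₂ = V₂/√(g·y₂) = 4.24/√(32.2×4.55) = 0.350.
Applying the sequent-depth relation in reverse, y₁/y₂ = ½[√(1 + 8Fr₂²) − 1] = ½[√1.982 − 1] = 0.204.
y₁ = 0.204 × 4.55 = 0.928 ft.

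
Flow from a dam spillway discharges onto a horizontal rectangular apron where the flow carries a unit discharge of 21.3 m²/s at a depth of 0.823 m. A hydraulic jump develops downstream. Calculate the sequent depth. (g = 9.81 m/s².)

V₁ = q/y₁ = 21.3/0.823 = 25.9 m/s. Fr₁ = V₁/√(g·y₁) = 25.9/√(9.81×0.823) = 9.11.
Conjugate-depth relation: y₂/y₁ = ½[√(1 + 8Fr₁²) − 1] = ½[√664.7 − 1] = 12.4.
y₂ = 12.4 × 0.823 = 10.2 m.

y₂ = 10.2 m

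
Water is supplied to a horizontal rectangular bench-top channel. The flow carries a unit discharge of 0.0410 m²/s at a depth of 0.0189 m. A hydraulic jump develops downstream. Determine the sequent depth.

V₁ = q/y₁ = 0.0410/0.0189 = 2.17 m/s. Fr₁ = V₁/√(g·y₁) = 2.17/√(9.81×0.0189) = 5.04.
Conjugate-depth relation: y₂/y₁ = ½[√(1 + 8Fr₁²) − 1] = ½[√204.1 − 1] = 6.64.
y₂ = 6.64 × 0.0189 = 0.126 m.

y₂ = 0.126 m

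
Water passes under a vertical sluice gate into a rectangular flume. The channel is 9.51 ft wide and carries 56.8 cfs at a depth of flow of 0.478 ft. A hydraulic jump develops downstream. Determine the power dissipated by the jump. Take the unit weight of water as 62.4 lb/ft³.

P = 5.32 hp

q = Q/b = 56.8/9.51 = 5.97 ft²/s; V₁ = q/y₁ = 12.5 ft/s. Fr₁ = V₁/√(g·y₁) = 3.18.
Conjugate-depth relation: y₂/y₁ = ½[√(1 + 8Fr₁²) − 1] = ½[√82.15 − 1] = 4.03.
y₂ = 4.03 × 0.478 = 1.93 ft.
Head loss: ΔE = (y₂ − y₁)³/(4y₁y₂) = (1.93 − 0.478)³/(4×0.478×1.93) = 3.04/3.68 = 0.826 ft.
P = γ·Q·ΔE/550 = 62.4 × 56.8 × 0.826 / 550 = 5.32 hp.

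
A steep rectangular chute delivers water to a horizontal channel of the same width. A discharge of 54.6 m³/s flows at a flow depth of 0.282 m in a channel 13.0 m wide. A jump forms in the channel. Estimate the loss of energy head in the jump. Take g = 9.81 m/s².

ΔE = 8.08 m

q = Q/b = 54.6/13.0 = 4.20 m²/s; V₁ = q/y₁ = 14.9 m/s. Fr₁ = V₁/√(g·y₁) = 8.95.
By Bélanger, y₂/y₁ = ½[√(1 + 8Fr₁²) − 1] = ½[√642.5 − 1] = 12.2.
y₂ = 12.2 × 0.282 = 3.43 m.
Head loss: ΔE = (y₂ − y₁)³/(4y₁y₂) = (3.43 − 0.282)³/(4×0.282×3.43) = 31.3/3.87 = 8.08 m.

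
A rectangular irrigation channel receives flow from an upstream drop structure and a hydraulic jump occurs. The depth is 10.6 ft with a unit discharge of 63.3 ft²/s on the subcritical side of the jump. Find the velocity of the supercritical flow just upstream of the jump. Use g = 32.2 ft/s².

V₁ = 33.6 ft/s

V₂ = q/y₂ = 63.3/10.6 = 5.97 ft/s; Fr₂ = V₂/√(g·y₂) = 0.323.
Since the conjugate-depth ratio holds either way, y₁/y₂ = ½[√(1 + 8Fr₂²) − 1] = ½[√1.836 − 1] = 0.177.
y₁ = 0.177 × 10.6 = 1.88 ft.
V₁ = q/y₁ = 63.3/1.88 = 33.6 ft/s.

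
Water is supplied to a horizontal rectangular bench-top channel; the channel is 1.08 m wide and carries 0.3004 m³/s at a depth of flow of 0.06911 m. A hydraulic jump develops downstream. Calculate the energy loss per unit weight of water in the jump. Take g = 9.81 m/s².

ΔE = 0.4303 m

q = Q/b = 0.3004/1.08 = 0.2781 m²/s; V₁ = q/y₁ = 4.025 m/s. Fr₁ = V₁/√(g·y₁) = 4.888.
By Bélanger, y₂/y₁ = ½[√(1 + 8Fr₁²) − 1] = ½[√192.14 − 1] = 6.431.
y₂ = 6.431 × 0.06911 = 0.4444 m.
Head loss: ΔE = (y₂ − y₁)³/(4y₁y₂) = (0.4444 − 0.06911)³/(4×0.06911×0.4444) = 0.05287/0.1229 = 0.4303 m.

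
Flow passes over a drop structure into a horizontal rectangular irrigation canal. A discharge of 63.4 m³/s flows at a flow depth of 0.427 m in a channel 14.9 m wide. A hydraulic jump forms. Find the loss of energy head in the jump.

q = Q/b = 63.4/14.9 = 4.26 m²/s; V₁ = q/y₁ = 9.96 m/s. Fr₁ = V₁/√(g·y₁) = 4.87.
Sequent-depth ratio: y₂/y₁ = ½[√(1 + 8Fr₁²) − 1] = ½[√190.6 − 1] = 6.40.
y₂ = 6.40 × 0.427 = 2.73 m.
Head loss: ΔE = (y₂ − y₁)³/(4y₁y₂) = (2.73 − 0.427)³/(4×0.427×2.73) = 12.3/4.67 = 2.63 m.

ΔE = 2.63 m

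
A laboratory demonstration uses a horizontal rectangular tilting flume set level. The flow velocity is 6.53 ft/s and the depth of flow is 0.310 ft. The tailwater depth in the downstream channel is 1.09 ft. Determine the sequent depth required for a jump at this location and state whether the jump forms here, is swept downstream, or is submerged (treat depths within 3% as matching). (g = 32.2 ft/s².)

y₂ = 0.764 ft; the jump is submerged

Fr₁ = V₁/√(g·y₁) = 6.53/√(32.2×0.310) = 2.07.
Bélanger equation: y₂/y₁ = ½[√(1 + 8Fr₁²) − 1] = ½[√35.17 − 1] = 2.47.
y₂ = 2.47 × 0.310 = 0.764 ft.
Tailwater y_tw = 1.09 ft: y_tw > y₂, so the jump is submerged.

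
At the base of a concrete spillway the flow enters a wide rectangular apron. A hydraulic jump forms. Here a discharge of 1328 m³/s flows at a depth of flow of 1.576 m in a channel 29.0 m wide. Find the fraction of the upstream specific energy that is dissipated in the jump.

q = Q/b = 1328/29.0 = 45.79 m²/s; V₁ = q/y₁ = 29.06 m/s. Fr₁ = V₁/√(g·y₁) = 7.390.
Sequent-depth ratio: y₂/y₁ = ½[√(1 + 8Fr₁²) − 1] = ½[√437.87 − 1] = 9.963.
y₂ = 9.963 × 1.576 = 15.70 m.
E₁ = y₁ + V₁²/2g = 44.61 m. ΔE = (y₂ − y₁)³/(4y₁y₂) = 28.47 m. ΔE/E₁ = 28.47/44.61 = 0.638.

ΔE/E₁ = 0.638 (63.8%)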